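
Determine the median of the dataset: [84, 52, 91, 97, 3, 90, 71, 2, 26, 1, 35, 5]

43.5

Step 1: Sort the data in ascending order: [1, 2, 3, 5, 26, 35, 52, 71, 84, 90, 91, 97]
Step 2: The number of values is n = 12.
Step 3: Since n is even, the median is the average of positions 6 and 7:
  Median = (35 + 52) / 2 = 43.5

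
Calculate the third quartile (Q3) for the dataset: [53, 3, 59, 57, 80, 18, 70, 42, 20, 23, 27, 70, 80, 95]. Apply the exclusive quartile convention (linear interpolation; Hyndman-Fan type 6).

72.5

Step 1: Sort the data: [3, 18, 20, 23, 27, 42, 53, 57, 59, 70, 70, 80, 80, 95]
Step 2: n = 14
Step 3: Using the exclusive quartile method:
  Q1 = 22.25
  Q2 (median) = 55
  Q3 = 72.5
  IQR = Q3 - Q1 = 72.5 - 22.25 = 50.25
Step 4: Q3 = 72.5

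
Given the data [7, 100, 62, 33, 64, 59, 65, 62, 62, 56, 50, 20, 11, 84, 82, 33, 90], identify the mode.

62

Step 1: Count the frequency of each value:
  7: appears 1 time(s)
  11: appears 1 time(s)
  20: appears 1 time(s)
  33: appears 2 time(s)
  50: appears 1 time(s)
  56: appears 1 time(s)
  59: appears 1 time(s)
  62: appears 3 time(s)
  64: appears 1 time(s)
  65: appears 1 time(s)
  82: appears 1 time(s)
  84: appears 1 time(s)
  90: appears 1 time(s)
  100: appears 1 time(s)
Step 2: The value 62 appears most frequently (3 times).
Step 3: Mode = 62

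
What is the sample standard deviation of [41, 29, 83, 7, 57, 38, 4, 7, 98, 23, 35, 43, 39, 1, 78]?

29.727

Step 1: Compute the mean: 38.8667
Step 2: Sum of squared deviations from the mean: 12371.7333
Step 3: Sample variance = 12371.7333 / 14 = 883.6952
Step 4: Standard deviation = sqrt(883.6952) = 29.727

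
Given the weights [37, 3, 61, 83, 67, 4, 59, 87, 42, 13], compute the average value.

45.6

Step 1: Sum all values: 37 + 3 + 61 + 83 + 67 + 4 + 59 + 87 + 42 + 13 = 456
Step 2: Count the number of values: n = 10
Step 3: Mean = sum / n = 456 / 10 = 45.6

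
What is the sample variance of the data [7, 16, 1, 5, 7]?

30.2

Step 1: Compute the mean: (7 + 16 + 1 + 5 + 7) / 5 = 7.2
Step 2: Compute squared deviations from the mean:
  (7 - 7.2)^2 = 0.04
  (16 - 7.2)^2 = 77.44
  (1 - 7.2)^2 = 38.44
  (5 - 7.2)^2 = 4.84
  (7 - 7.2)^2 = 0.04
Step 3: Sum of squared deviations = 120.8
Step 4: Sample variance = 120.8 / 4 = 30.2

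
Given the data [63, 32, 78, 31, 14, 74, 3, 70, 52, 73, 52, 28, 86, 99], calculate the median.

57.5

Step 1: Sort the data in ascending order: [3, 14, 28, 31, 32, 52, 52, 63, 70, 73, 74, 78, 86, 99]
Step 2: The number of values is n = 14.
Step 3: Since n is even, the median is the average of positions 7 and 8:
  Median = (52 + 63) / 2 = 57.5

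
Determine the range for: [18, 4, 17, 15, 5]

14

Step 1: Identify the maximum value: max = 18
Step 2: Identify the minimum value: min = 4
Step 3: Range = max - min = 18 - 4 = 14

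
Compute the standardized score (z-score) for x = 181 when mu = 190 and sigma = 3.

-3

Step 1: Recall the z-score formula: z = (x - mu) / sigma
Step 2: Substitute values: z = (181 - 190) / 3
Step 3: z = -9 / 3 = -3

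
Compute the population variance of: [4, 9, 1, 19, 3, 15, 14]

40.7755

Step 1: Compute the mean: (4 + 9 + 1 + 19 + 3 + 15 + 14) / 7 = 9.2857
Step 2: Compute squared deviations from the mean:
  (4 - 9.2857)^2 = 27.9388
  (9 - 9.2857)^2 = 0.0816
  (1 - 9.2857)^2 = 68.6531
  (19 - 9.2857)^2 = 94.3673
  (3 - 9.2857)^2 = 39.5102
  (15 - 9.2857)^2 = 32.6531
  (14 - 9.2857)^2 = 22.2245
Step 3: Sum of squared deviations = 285.4286
Step 4: Population variance = 285.4286 / 7 = 40.7755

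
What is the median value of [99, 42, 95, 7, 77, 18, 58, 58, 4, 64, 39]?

58

Step 1: Sort the data in ascending order: [4, 7, 18, 39, 42, 58, 58, 64, 77, 95, 99]
Step 2: The number of values is n = 11.
Step 3: Since n is odd, the median is the middle value at position 6: 58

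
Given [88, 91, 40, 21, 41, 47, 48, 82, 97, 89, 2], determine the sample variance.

1038.0182

Step 1: Compute the mean: (88 + 91 + 40 + 21 + 41 + 47 + 48 + 82 + 97 + 89 + 2) / 11 = 58.7273
Step 2: Compute squared deviations from the mean:
  (88 - 58.7273)^2 = 856.8926
  (91 - 58.7273)^2 = 1041.5289
  (40 - 58.7273)^2 = 350.7107
  (21 - 58.7273)^2 = 1423.3471
  (41 - 58.7273)^2 = 314.2562
  (47 - 58.7273)^2 = 137.5289
  (48 - 58.7273)^2 = 115.0744
  (82 - 58.7273)^2 = 541.6198
  (97 - 58.7273)^2 = 1464.8017
  (89 - 58.7273)^2 = 916.438
  (2 - 58.7273)^2 = 3217.9835
Step 3: Sum of squared deviations = 10380.1818
Step 4: Sample variance = 10380.1818 / 10 = 1038.0182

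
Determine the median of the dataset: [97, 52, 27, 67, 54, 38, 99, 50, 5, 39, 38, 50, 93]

50

Step 1: Sort the data in ascending order: [5, 27, 38, 38, 39, 50, 50, 52, 54, 67, 93, 97, 99]
Step 2: The number of values is n = 13.
Step 3: Since n is odd, the median is the middle value at position 7: 50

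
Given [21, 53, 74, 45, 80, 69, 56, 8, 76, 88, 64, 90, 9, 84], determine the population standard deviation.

27.1072

Step 1: Compute the mean: 58.3571
Step 2: Sum of squared deviations from the mean: 10287.2143
Step 3: Population variance = 10287.2143 / 14 = 734.801
Step 4: Standard deviation = sqrt(734.801) = 27.1072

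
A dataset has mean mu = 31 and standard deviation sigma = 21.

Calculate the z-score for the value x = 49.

0.8571

Step 1: Recall the z-score formula: z = (x - mu) / sigma
Step 2: Substitute values: z = (49 - 31) / 21
Step 3: z = 18 / 21 = 0.8571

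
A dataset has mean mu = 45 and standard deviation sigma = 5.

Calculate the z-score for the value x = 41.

-0.8

Step 1: Recall the z-score formula: z = (x - mu) / sigma
Step 2: Substitute values: z = (41 - 45) / 5
Step 3: z = -4 / 5 = -0.8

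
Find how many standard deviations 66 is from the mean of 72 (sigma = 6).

-1

Step 1: Recall the z-score formula: z = (x - mu) / sigma
Step 2: Substitute values: z = (66 - 72) / 6
Step 3: z = -6 / 6 = -1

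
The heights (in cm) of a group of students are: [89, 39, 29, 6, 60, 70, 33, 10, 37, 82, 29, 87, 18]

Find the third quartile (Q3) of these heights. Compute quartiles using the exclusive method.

76

Step 1: Sort the data: [6, 10, 18, 29, 29, 33, 37, 39, 60, 70, 82, 87, 89]
Step 2: n = 13
Step 3: Using the exclusive quartile method:
  Q1 = 23.5
  Q2 (median) = 37
  Q3 = 76
  IQR = Q3 - Q1 = 76 - 23.5 = 52.5
Step 4: Q3 = 76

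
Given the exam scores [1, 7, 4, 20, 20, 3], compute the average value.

9.1667

Step 1: Sum all values: 1 + 7 + 4 + 20 + 20 + 3 = 55
Step 2: Count the number of values: n = 6
Step 3: Mean = sum / n = 55 / 6 = 9.1667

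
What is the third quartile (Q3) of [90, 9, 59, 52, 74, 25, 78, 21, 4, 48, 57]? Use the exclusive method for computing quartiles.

74

Step 1: Sort the data: [4, 9, 21, 25, 48, 52, 57, 59, 74, 78, 90]
Step 2: n = 11
Step 3: Using the exclusive quartile method:
  Q1 = 21
  Q2 (median) = 52
  Q3 = 74
  IQR = Q3 - Q1 = 74 - 21 = 53
Step 4: Q3 = 74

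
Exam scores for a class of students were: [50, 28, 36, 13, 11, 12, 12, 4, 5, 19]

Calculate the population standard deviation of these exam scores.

13.9642

Step 1: Compute the mean: 19
Step 2: Sum of squared deviations from the mean: 1950
Step 3: Population variance = 1950 / 10 = 195
Step 4: Standard deviation = sqrt(195) = 13.9642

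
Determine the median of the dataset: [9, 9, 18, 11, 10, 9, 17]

10

Step 1: Sort the data in ascending order: [9, 9, 9, 10, 11, 17, 18]
Step 2: The number of values is n = 7.
Step 3: Since n is odd, the median is the middle value at position 4: 10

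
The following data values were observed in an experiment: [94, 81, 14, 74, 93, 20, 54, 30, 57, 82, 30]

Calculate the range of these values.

80

Step 1: Identify the maximum value: max = 94
Step 2: Identify the minimum value: min = 14
Step 3: Range = max - min = 94 - 14 = 80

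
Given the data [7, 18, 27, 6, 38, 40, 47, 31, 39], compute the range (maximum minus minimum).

41

Step 1: Identify the maximum value: max = 47
Step 2: Identify the minimum value: min = 6
Step 3: Range = max - min = 47 - 6 = 41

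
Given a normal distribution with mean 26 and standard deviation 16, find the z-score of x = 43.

1.0625

Step 1: Recall the z-score formula: z = (x - mu) / sigma
Step 2: Substitute values: z = (43 - 26) / 16
Step 3: z = 17 / 16 = 1.0625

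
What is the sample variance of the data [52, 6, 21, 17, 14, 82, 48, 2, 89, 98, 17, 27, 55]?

1068.4231

Step 1: Compute the mean: (52 + 6 + 21 + 17 + 14 + 82 + 48 + 2 + 89 + 98 + 17 + 27 + 55) / 13 = 40.6154
Step 2: Compute squared deviations from the mean:
  (52 - 40.6154)^2 = 129.6095
  (6 - 40.6154)^2 = 1198.2249
  (21 - 40.6154)^2 = 384.7633
  (17 - 40.6154)^2 = 557.6864
  (14 - 40.6154)^2 = 708.3787
  (82 - 40.6154)^2 = 1712.6864
  (48 - 40.6154)^2 = 54.5325
  (2 - 40.6154)^2 = 1491.1479
  (89 - 40.6154)^2 = 2341.071
  (98 - 40.6154)^2 = 3292.9941
  (17 - 40.6154)^2 = 557.6864
  (27 - 40.6154)^2 = 185.3787
  (55 - 40.6154)^2 = 206.9172
Step 3: Sum of squared deviations = 12821.0769
Step 4: Sample variance = 12821.0769 / 12 = 1068.4231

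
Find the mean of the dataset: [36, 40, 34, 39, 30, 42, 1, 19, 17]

28.6667

Step 1: Sum all values: 36 + 40 + 34 + 39 + 30 + 42 + 1 + 19 + 17 = 258
Step 2: Count the number of values: n = 9
Step 3: Mean = sum / n = 258 / 9 = 28.6667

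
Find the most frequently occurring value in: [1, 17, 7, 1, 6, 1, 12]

1

Step 1: Count the frequency of each value:
  1: appears 3 time(s)
  6: appears 1 time(s)
  7: appears 1 time(s)
  12: appears 1 time(s)
  17: appears 1 time(s)
Step 2: The value 1 appears most frequently (3 times).
Step 3: Mode = 1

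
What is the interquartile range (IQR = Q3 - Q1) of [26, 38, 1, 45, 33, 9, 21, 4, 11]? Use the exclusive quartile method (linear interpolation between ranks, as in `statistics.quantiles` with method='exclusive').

29

Step 1: Sort the data: [1, 4, 9, 11, 21, 26, 33, 38, 45]
Step 2: n = 9
Step 3: Using the exclusive quartile method:
  Q1 = 6.5
  Q2 (median) = 21
  Q3 = 35.5
  IQR = Q3 - Q1 = 35.5 - 6.5 = 29
Step 4: IQR = 29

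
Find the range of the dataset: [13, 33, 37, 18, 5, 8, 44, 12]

39

Step 1: Identify the maximum value: max = 44
Step 2: Identify the minimum value: min = 5
Step 3: Range = max - min = 44 - 5 = 39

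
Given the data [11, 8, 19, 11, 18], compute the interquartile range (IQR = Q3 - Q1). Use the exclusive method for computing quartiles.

9

Step 1: Sort the data: [8, 11, 11, 18, 19]
Step 2: n = 5
Step 3: Using the exclusive quartile method:
  Q1 = 9.5
  Q2 (median) = 11
  Q3 = 18.5
  IQR = Q3 - Q1 = 18.5 - 9.5 = 9
Step 4: IQR = 9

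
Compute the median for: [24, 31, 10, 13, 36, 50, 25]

25

Step 1: Sort the data in ascending order: [10, 13, 24, 25, 31, 36, 50]
Step 2: The number of values is n = 7.
Step 3: Since n is odd, the median is the middle value at position 4: 25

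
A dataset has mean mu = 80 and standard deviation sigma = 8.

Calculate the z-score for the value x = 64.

-2

Step 1: Recall the z-score formula: z = (x - mu) / sigma
Step 2: Substitute values: z = (64 - 80) / 8
Step 3: z = -16 / 8 = -2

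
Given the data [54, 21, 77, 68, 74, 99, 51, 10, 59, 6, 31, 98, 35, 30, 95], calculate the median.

54

Step 1: Sort the data in ascending order: [6, 10, 21, 30, 31, 35, 51, 54, 59, 68, 74, 77, 95, 98, 99]
Step 2: The number of values is n = 15.
Step 3: Since n is odd, the median is the middle value at position 8: 54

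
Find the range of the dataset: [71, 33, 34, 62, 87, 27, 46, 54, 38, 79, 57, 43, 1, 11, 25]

86

Step 1: Identify the maximum value: max = 87
Step 2: Identify the minimum value: min = 1
Step 3: Range = max - min = 87 - 1 = 86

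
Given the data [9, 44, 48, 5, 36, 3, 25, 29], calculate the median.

27

Step 1: Sort the data in ascending order: [3, 5, 9, 25, 29, 36, 44, 48]
Step 2: The number of values is n = 8.
Step 3: Since n is even, the median is the average of positions 4 and 5:
  Median = (25 + 29) / 2 = 27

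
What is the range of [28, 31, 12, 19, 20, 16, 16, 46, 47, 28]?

35

Step 1: Identify the maximum value: max = 47
Step 2: Identify the minimum value: min = 12
Step 3: Range = max - min = 47 - 12 = 35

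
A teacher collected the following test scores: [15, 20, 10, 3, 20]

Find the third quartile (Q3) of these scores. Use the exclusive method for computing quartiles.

20

Step 1: Sort the data: [3, 10, 15, 20, 20]
Step 2: n = 5
Step 3: Using the exclusive quartile method:
  Q1 = 6.5
  Q2 (median) = 15
  Q3 = 20
  IQR = Q3 - Q1 = 20 - 6.5 = 13.5
Step 4: Q3 = 20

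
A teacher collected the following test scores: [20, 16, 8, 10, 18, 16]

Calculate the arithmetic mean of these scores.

14.6667

Step 1: Sum all values: 20 + 16 + 8 + 10 + 18 + 16 = 88
Step 2: Count the number of values: n = 6
Step 3: Mean = sum / n = 88 / 6 = 14.6667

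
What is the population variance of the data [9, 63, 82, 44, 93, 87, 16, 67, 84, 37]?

822.56

Step 1: Compute the mean: (9 + 63 + 82 + 44 + 93 + 87 + 16 + 67 + 84 + 37) / 10 = 58.2
Step 2: Compute squared deviations from the mean:
  (9 - 58.2)^2 = 2420.64
  (63 - 58.2)^2 = 23.04
  (82 - 58.2)^2 = 566.44
  (44 - 58.2)^2 = 201.64
  (93 - 58.2)^2 = 1211.04
  (87 - 58.2)^2 = 829.44
  (16 - 58.2)^2 = 1780.84
  (67 - 58.2)^2 = 77.44
  (84 - 58.2)^2 = 665.64
  (37 - 58.2)^2 = 449.44
Step 3: Sum of squared deviations = 8225.6
Step 4: Population variance = 8225.6 / 10 = 822.56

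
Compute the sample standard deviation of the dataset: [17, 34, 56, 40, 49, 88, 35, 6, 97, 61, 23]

28.2312

Step 1: Compute the mean: 46
Step 2: Sum of squared deviations from the mean: 7970
Step 3: Sample variance = 7970 / 10 = 797
Step 4: Standard deviation = sqrt(797) = 28.2312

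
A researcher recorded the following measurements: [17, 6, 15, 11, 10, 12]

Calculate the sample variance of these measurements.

14.9667

Step 1: Compute the mean: (17 + 6 + 15 + 11 + 10 + 12) / 6 = 11.8333
Step 2: Compute squared deviations from the mean:
  (17 - 11.8333)^2 = 26.6944
  (6 - 11.8333)^2 = 34.0278
  (15 - 11.8333)^2 = 10.0278
  (11 - 11.8333)^2 = 0.6944
  (10 - 11.8333)^2 = 3.3611
  (12 - 11.8333)^2 = 0.0278
Step 3: Sum of squared deviations = 74.8333
Step 4: Sample variance = 74.8333 / 5 = 14.9667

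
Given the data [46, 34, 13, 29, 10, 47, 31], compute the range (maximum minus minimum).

37

Step 1: Identify the maximum value: max = 47
Step 2: Identify the minimum value: min = 10
Step 3: Range = max - min = 47 - 10 = 37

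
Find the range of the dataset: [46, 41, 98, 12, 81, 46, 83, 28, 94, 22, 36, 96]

86

Step 1: Identify the maximum value: max = 98
Step 2: Identify the minimum value: min = 12
Step 3: Range = max - min = 98 - 12 = 86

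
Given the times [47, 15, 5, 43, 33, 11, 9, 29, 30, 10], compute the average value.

23.2

Step 1: Sum all values: 47 + 15 + 5 + 43 + 33 + 11 + 9 + 29 + 30 + 10 = 232
Step 2: Count the number of values: n = 10
Step 3: Mean = sum / n = 232 / 10 = 23.2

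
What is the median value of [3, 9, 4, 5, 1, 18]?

4.5

Step 1: Sort the data in ascending order: [1, 3, 4, 5, 9, 18]
Step 2: The number of values is n = 6.
Step 3: Since n is even, the median is the average of positions 3 and 4:
  Median = (4 + 5) / 2 = 4.5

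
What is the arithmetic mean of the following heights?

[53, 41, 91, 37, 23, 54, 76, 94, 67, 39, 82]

59.7273

Step 1: Sum all values: 53 + 41 + 91 + 37 + 23 + 54 + 76 + 94 + 67 + 39 + 82 = 657
Step 2: Count the number of values: n = 11
Step 3: Mean = sum / n = 657 / 11 = 59.7273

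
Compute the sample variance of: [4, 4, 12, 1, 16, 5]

32.8

Step 1: Compute the mean: (4 + 4 + 12 + 1 + 16 + 5) / 6 = 7
Step 2: Compute squared deviations from the mean:
  (4 - 7)^2 = 9
  (4 - 7)^2 = 9
  (12 - 7)^2 = 25
  (1 - 7)^2 = 36
  (16 - 7)^2 = 81
  (5 - 7)^2 = 4
Step 3: Sum of squared deviations = 164
Step 4: Sample variance = 164 / 5 = 32.8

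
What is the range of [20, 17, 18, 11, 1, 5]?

19

Step 1: Identify the maximum value: max = 20
Step 2: Identify the minimum value: min = 1
Step 3: Range = max - min = 20 - 1 = 19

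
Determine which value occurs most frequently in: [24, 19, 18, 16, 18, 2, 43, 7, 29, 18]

18

Step 1: Count the frequency of each value:
  2: appears 1 time(s)
  7: appears 1 time(s)
  16: appears 1 time(s)
  18: appears 3 time(s)
  19: appears 1 time(s)
  24: appears 1 time(s)
  29: appears 1 time(s)
  43: appears 1 time(s)
Step 2: The value 18 appears most frequently (3 times).
Step 3: Mode = 18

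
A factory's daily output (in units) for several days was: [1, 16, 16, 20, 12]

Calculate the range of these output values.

19

Step 1: Identify the maximum value: max = 20
Step 2: Identify the minimum value: min = 1
Step 3: Range = max - min = 20 - 1 = 19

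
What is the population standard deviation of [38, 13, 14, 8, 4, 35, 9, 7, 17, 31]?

11.8169

Step 1: Compute the mean: 17.6
Step 2: Sum of squared deviations from the mean: 1396.4
Step 3: Population variance = 1396.4 / 10 = 139.64
Step 4: Standard deviation = sqrt(139.64) = 11.8169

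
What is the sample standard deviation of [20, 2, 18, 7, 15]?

7.6354

Step 1: Compute the mean: 12.4
Step 2: Sum of squared deviations from the mean: 233.2
Step 3: Sample variance = 233.2 / 4 = 58.3
Step 4: Standard deviation = sqrt(58.3) = 7.6354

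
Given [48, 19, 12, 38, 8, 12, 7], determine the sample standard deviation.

16.0609

Step 1: Compute the mean: 20.5714
Step 2: Sum of squared deviations from the mean: 1547.7143
Step 3: Sample variance = 1547.7143 / 6 = 257.9524
Step 4: Standard deviation = sqrt(257.9524) = 16.0609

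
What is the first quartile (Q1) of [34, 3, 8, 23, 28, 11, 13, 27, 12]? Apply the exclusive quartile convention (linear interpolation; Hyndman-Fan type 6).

9.5

Step 1: Sort the data: [3, 8, 11, 12, 13, 23, 27, 28, 34]
Step 2: n = 9
Step 3: Using the exclusive quartile method:
  Q1 = 9.5
  Q2 (median) = 13
  Q3 = 27.5
  IQR = Q3 - Q1 = 27.5 - 9.5 = 18
Step 4: Q1 = 9.5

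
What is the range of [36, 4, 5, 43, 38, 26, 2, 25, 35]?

41

Step 1: Identify the maximum value: max = 43
Step 2: Identify the minimum value: min = 2
Step 3: Range = max - min = 43 - 2 = 41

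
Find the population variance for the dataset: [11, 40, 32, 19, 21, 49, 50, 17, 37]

182.4444

Step 1: Compute the mean: (11 + 40 + 32 + 19 + 21 + 49 + 50 + 17 + 37) / 9 = 30.6667
Step 2: Compute squared deviations from the mean:
  (11 - 30.6667)^2 = 386.7778
  (40 - 30.6667)^2 = 87.1111
  (32 - 30.6667)^2 = 1.7778
  (19 - 30.6667)^2 = 136.1111
  (21 - 30.6667)^2 = 93.4444
  (49 - 30.6667)^2 = 336.1111
  (50 - 30.6667)^2 = 373.7778
  (17 - 30.6667)^2 = 186.7778
  (37 - 30.6667)^2 = 40.1111
Step 3: Sum of squared deviations = 1642
Step 4: Population variance = 1642 / 9 = 182.4444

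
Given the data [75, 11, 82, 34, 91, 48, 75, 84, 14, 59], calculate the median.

67

Step 1: Sort the data in ascending order: [11, 14, 34, 48, 59, 75, 75, 82, 84, 91]
Step 2: The number of values is n = 10.
Step 3: Since n is even, the median is the average of positions 5 and 6:
  Median = (59 + 75) / 2 = 67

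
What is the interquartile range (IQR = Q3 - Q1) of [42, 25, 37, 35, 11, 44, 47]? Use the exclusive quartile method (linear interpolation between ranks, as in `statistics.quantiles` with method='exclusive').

19

Step 1: Sort the data: [11, 25, 35, 37, 42, 44, 47]
Step 2: n = 7
Step 3: Using the exclusive quartile method:
  Q1 = 25
  Q2 (median) = 37
  Q3 = 44
  IQR = Q3 - Q1 = 44 - 25 = 19
Step 4: IQR = 19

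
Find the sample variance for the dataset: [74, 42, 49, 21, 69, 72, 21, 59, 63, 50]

375.3333

Step 1: Compute the mean: (74 + 42 + 49 + 21 + 69 + 72 + 21 + 59 + 63 + 50) / 10 = 52
Step 2: Compute squared deviations from the mean:
  (74 - 52)^2 = 484
  (42 - 52)^2 = 100
  (49 - 52)^2 = 9
  (21 - 52)^2 = 961
  (69 - 52)^2 = 289
  (72 - 52)^2 = 400
  (21 - 52)^2 = 961
  (59 - 52)^2 = 49
  (63 - 52)^2 = 121
  (50 - 52)^2 = 4
Step 3: Sum of squared deviations = 3378
Step 4: Sample variance = 3378 / 9 = 375.3333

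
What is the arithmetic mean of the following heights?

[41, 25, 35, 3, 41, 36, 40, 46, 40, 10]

31.7

Step 1: Sum all values: 41 + 25 + 35 + 3 + 41 + 36 + 40 + 46 + 40 + 10 = 317
Step 2: Count the number of values: n = 10
Step 3: Mean = sum / n = 317 / 10 = 31.7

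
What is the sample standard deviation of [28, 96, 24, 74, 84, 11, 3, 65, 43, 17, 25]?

31.8499

Step 1: Compute the mean: 42.7273
Step 2: Sum of squared deviations from the mean: 10144.1818
Step 3: Sample variance = 10144.1818 / 10 = 1014.4182
Step 4: Standard deviation = sqrt(1014.4182) = 31.8499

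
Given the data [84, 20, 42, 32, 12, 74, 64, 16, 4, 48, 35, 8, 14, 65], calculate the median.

33.5

Step 1: Sort the data in ascending order: [4, 8, 12, 14, 16, 20, 32, 35, 42, 48, 64, 65, 74, 84]
Step 2: The number of values is n = 14.
Step 3: Since n is even, the median is the average of positions 7 and 8:
  Median = (32 + 35) / 2 = 33.5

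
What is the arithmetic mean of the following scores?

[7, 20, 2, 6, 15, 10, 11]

10.1429

Step 1: Sum all values: 7 + 20 + 2 + 6 + 15 + 10 + 11 = 71
Step 2: Count the number of values: n = 7
Step 3: Mean = sum / n = 71 / 7 = 10.1429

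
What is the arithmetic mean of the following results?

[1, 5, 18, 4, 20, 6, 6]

8.5714

Step 1: Sum all values: 1 + 5 + 18 + 4 + 20 + 6 + 6 = 60
Step 2: Count the number of values: n = 7
Step 3: Mean = sum / n = 60 / 7 = 8.5714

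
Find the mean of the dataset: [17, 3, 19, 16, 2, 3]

10

Step 1: Sum all values: 17 + 3 + 19 + 16 + 2 + 3 = 60
Step 2: Count the number of values: n = 6
Step 3: Mean = sum / n = 60 / 6 = 10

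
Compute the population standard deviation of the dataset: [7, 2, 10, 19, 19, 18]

6.6018

Step 1: Compute the mean: 12.5
Step 2: Sum of squared deviations from the mean: 261.5
Step 3: Population variance = 261.5 / 6 = 43.5833
Step 4: Standard deviation = sqrt(43.5833) = 6.6018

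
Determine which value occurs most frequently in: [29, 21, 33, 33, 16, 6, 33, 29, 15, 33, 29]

33

Step 1: Count the frequency of each value:
  6: appears 1 time(s)
  15: appears 1 time(s)
  16: appears 1 time(s)
  21: appears 1 time(s)
  29: appears 3 time(s)
  33: appears 4 time(s)
Step 2: The value 33 appears most frequently (4 times).
Step 3: Mode = 33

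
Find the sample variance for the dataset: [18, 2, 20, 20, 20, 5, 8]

63.5714

Step 1: Compute the mean: (18 + 2 + 20 + 20 + 20 + 5 + 8) / 7 = 13.2857
Step 2: Compute squared deviations from the mean:
  (18 - 13.2857)^2 = 22.2245
  (2 - 13.2857)^2 = 127.3673
  (20 - 13.2857)^2 = 45.0816
  (20 - 13.2857)^2 = 45.0816
  (20 - 13.2857)^2 = 45.0816
  (5 - 13.2857)^2 = 68.6531
  (8 - 13.2857)^2 = 27.9388
Step 3: Sum of squared deviations = 381.4286
Step 4: Sample variance = 381.4286 / 6 = 63.5714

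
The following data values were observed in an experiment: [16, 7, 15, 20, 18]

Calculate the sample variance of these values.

24.7

Step 1: Compute the mean: (16 + 7 + 15 + 20 + 18) / 5 = 15.2
Step 2: Compute squared deviations from the mean:
  (16 - 15.2)^2 = 0.64
  (7 - 15.2)^2 = 67.24
  (15 - 15.2)^2 = 0.04
  (20 - 15.2)^2 = 23.04
  (18 - 15.2)^2 = 7.84
Step 3: Sum of squared deviations = 98.8
Step 4: Sample variance = 98.8 / 4 = 24.7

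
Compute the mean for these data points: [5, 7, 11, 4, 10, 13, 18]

9.7143

Step 1: Sum all values: 5 + 7 + 11 + 4 + 10 + 13 + 18 = 68
Step 2: Count the number of values: n = 7
Step 3: Mean = sum / n = 68 / 7 = 9.7143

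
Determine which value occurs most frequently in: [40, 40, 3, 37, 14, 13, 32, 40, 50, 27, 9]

40

Step 1: Count the frequency of each value:
  3: appears 1 time(s)
  9: appears 1 time(s)
  13: appears 1 time(s)
  14: appears 1 time(s)
  27: appears 1 time(s)
  32: appears 1 time(s)
  37: appears 1 time(s)
  40: appears 3 time(s)
  50: appears 1 time(s)
Step 2: The value 40 appears most frequently (3 times).
Step 3: Mode = 40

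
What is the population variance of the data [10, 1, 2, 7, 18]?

37.84

Step 1: Compute the mean: (10 + 1 + 2 + 7 + 18) / 5 = 7.6
Step 2: Compute squared deviations from the mean:
  (10 - 7.6)^2 = 5.76
  (1 - 7.6)^2 = 43.56
  (2 - 7.6)^2 = 31.36
  (7 - 7.6)^2 = 0.36
  (18 - 7.6)^2 = 108.16
Step 3: Sum of squared deviations = 189.2
Step 4: Population variance = 189.2 / 5 = 37.84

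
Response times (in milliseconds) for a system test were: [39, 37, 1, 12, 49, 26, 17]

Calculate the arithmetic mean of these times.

25.8571

Step 1: Sum all values: 39 + 37 + 1 + 12 + 49 + 26 + 17 = 181
Step 2: Count the number of values: n = 7
Step 3: Mean = sum / n = 181 / 7 = 25.8571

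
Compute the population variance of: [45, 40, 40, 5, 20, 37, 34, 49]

182.9375

Step 1: Compute the mean: (45 + 40 + 40 + 5 + 20 + 37 + 34 + 49) / 8 = 33.75
Step 2: Compute squared deviations from the mean:
  (45 - 33.75)^2 = 126.5625
  (40 - 33.75)^2 = 39.0625
  (40 - 33.75)^2 = 39.0625
  (5 - 33.75)^2 = 826.5625
  (20 - 33.75)^2 = 189.0625
  (37 - 33.75)^2 = 10.5625
  (34 - 33.75)^2 = 0.0625
  (49 - 33.75)^2 = 232.5625
Step 3: Sum of squared deviations = 1463.5
Step 4: Population variance = 1463.5 / 8 = 182.9375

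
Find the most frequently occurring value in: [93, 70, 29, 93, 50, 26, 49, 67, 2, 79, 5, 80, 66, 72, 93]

93

Step 1: Count the frequency of each value:
  2: appears 1 time(s)
  5: appears 1 time(s)
  26: appears 1 time(s)
  29: appears 1 time(s)
  49: appears 1 time(s)
  50: appears 1 time(s)
  66: appears 1 time(s)
  67: appears 1 time(s)
  70: appears 1 time(s)
  72: appears 1 time(s)
  79: appears 1 time(s)
  80: appears 1 time(s)
  93: appears 3 time(s)
Step 2: The value 93 appears most frequently (3 times).
Step 3: Mode = 93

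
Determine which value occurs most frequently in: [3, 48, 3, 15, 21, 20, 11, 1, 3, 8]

3

Step 1: Count the frequency of each value:
  1: appears 1 time(s)
  3: appears 3 time(s)
  8: appears 1 time(s)
  11: appears 1 time(s)
  15: appears 1 time(s)
  20: appears 1 time(s)
  21: appears 1 time(s)
  48: appears 1 time(s)
Step 2: The value 3 appears most frequently (3 times).
Step 3: Mode = 3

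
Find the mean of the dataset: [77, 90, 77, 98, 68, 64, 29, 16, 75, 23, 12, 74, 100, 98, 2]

60.2

Step 1: Sum all values: 77 + 90 + 77 + 98 + 68 + 64 + 29 + 16 + 75 + 23 + 12 + 74 + 100 + 98 + 2 = 903
Step 2: Count the number of values: n = 15
Step 3: Mean = sum / n = 903 / 15 = 60.2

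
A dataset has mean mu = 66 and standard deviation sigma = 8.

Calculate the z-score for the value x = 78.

1.5

Step 1: Recall the z-score formula: z = (x - mu) / sigma
Step 2: Substitute values: z = (78 - 66) / 8
Step 3: z = 12 / 8 = 1.5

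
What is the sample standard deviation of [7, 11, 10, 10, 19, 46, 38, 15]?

14.5111

Step 1: Compute the mean: 19.5
Step 2: Sum of squared deviations from the mean: 1474
Step 3: Sample variance = 1474 / 7 = 210.5714
Step 4: Standard deviation = sqrt(210.5714) = 14.5111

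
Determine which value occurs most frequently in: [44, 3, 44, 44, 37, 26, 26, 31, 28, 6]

44

Step 1: Count the frequency of each value:
  3: appears 1 time(s)
  6: appears 1 time(s)
  26: appears 2 time(s)
  28: appears 1 time(s)
  31: appears 1 time(s)
  37: appears 1 time(s)
  44: appears 3 time(s)
Step 2: The value 44 appears most frequently (3 times).
Step 3: Mode = 44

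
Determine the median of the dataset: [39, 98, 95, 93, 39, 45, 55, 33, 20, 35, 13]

39

Step 1: Sort the data in ascending order: [13, 20, 33, 35, 39, 39, 45, 55, 93, 95, 98]
Step 2: The number of values is n = 11.
Step 3: Since n is odd, the median is the middle value at position 6: 39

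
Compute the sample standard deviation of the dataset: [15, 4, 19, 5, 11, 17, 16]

5.9402

Step 1: Compute the mean: 12.4286
Step 2: Sum of squared deviations from the mean: 211.7143
Step 3: Sample variance = 211.7143 / 6 = 35.2857
Step 4: Standard deviation = sqrt(35.2857) = 5.9402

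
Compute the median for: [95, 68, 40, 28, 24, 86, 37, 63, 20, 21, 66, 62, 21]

40

Step 1: Sort the data in ascending order: [20, 21, 21, 24, 28, 37, 40, 62, 63, 66, 68, 86, 95]
Step 2: The number of values is n = 13.
Step 3: Since n is odd, the median is the middle value at position 7: 40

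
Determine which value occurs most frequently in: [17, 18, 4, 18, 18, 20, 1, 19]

18

Step 1: Count the frequency of each value:
  1: appears 1 time(s)
  4: appears 1 time(s)
  17: appears 1 time(s)
  18: appears 3 time(s)
  19: appears 1 time(s)
  20: appears 1 time(s)
Step 2: The value 18 appears most frequently (3 times).
Step 3: Mode = 18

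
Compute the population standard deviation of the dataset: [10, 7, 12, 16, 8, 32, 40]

11.9813

Step 1: Compute the mean: 17.8571
Step 2: Sum of squared deviations from the mean: 1004.8571
Step 3: Population variance = 1004.8571 / 7 = 143.551
Step 4: Standard deviation = sqrt(143.551) = 11.9813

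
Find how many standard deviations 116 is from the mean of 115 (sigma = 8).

0.125

Step 1: Recall the z-score formula: z = (x - mu) / sigma
Step 2: Substitute values: z = (116 - 115) / 8
Step 3: z = 1 / 8 = 0.125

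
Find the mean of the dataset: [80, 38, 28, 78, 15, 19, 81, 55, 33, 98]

52.5

Step 1: Sum all values: 80 + 38 + 28 + 78 + 15 + 19 + 81 + 55 + 33 + 98 = 525
Step 2: Count the number of values: n = 10
Step 3: Mean = sum / n = 525 / 10 = 52.5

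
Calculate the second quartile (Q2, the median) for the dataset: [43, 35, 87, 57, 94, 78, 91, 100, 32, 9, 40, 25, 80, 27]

50

Step 1: Sort the data: [9, 25, 27, 32, 35, 40, 43, 57, 78, 80, 87, 91, 94, 100]
Step 2: n = 14
Step 3: Q2 is the median. Since n is even, it is the average of the values at positions 7 and 8:
  Q2 = (43 + 57) / 2 = 50
Step 4: Q2 = 50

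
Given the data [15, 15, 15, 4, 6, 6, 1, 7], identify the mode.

15

Step 1: Count the frequency of each value:
  1: appears 1 time(s)
  4: appears 1 time(s)
  6: appears 2 time(s)
  7: appears 1 time(s)
  15: appears 3 time(s)
Step 2: The value 15 appears most frequently (3 times).
Step 3: Mode = 15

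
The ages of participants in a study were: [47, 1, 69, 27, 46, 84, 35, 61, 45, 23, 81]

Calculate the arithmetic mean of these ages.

47.1818

Step 1: Sum all values: 47 + 1 + 69 + 27 + 46 + 84 + 35 + 61 + 45 + 23 + 81 = 519
Step 2: Count the number of values: n = 11
Step 3: Mean = sum / n = 519 / 11 = 47.1818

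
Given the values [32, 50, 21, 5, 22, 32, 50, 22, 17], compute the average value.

27.8889

Step 1: Sum all values: 32 + 50 + 21 + 5 + 22 + 32 + 50 + 22 + 17 = 251
Step 2: Count the number of values: n = 9
Step 3: Mean = sum / n = 251 / 9 = 27.8889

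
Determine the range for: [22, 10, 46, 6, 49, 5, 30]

44

Step 1: Identify the maximum value: max = 49
Step 2: Identify the minimum value: min = 5
Step 3: Range = max - min = 49 - 5 = 44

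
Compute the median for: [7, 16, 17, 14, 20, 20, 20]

17

Step 1: Sort the data in ascending order: [7, 14, 16, 17, 20, 20, 20]
Step 2: The number of values is n = 7.
Step 3: Since n is odd, the median is the middle value at position 4: 17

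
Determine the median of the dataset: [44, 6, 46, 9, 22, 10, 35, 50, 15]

22

Step 1: Sort the data in ascending order: [6, 9, 10, 15, 22, 35, 44, 46, 50]
Step 2: The number of values is n = 9.
Step 3: Since n is odd, the median is the middle value at position 5: 22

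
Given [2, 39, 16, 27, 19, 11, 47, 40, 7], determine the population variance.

226.9877

Step 1: Compute the mean: (2 + 39 + 16 + 27 + 19 + 11 + 47 + 40 + 7) / 9 = 23.1111
Step 2: Compute squared deviations from the mean:
  (2 - 23.1111)^2 = 445.679
  (39 - 23.1111)^2 = 252.4568
  (16 - 23.1111)^2 = 50.5679
  (27 - 23.1111)^2 = 15.1235
  (19 - 23.1111)^2 = 16.9012
  (11 - 23.1111)^2 = 146.679
  (47 - 23.1111)^2 = 570.679
  (40 - 23.1111)^2 = 285.2346
  (7 - 23.1111)^2 = 259.5679
Step 3: Sum of squared deviations = 2042.8889
Step 4: Population variance = 2042.8889 / 9 = 226.9877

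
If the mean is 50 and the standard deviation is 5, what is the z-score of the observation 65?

3

Step 1: Recall the z-score formula: z = (x - mu) / sigma
Step 2: Substitute values: z = (65 - 50) / 5
Step 3: z = 15 / 5 = 3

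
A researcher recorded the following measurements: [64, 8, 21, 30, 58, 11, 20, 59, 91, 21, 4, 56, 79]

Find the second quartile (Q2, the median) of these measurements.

30

Step 1: Sort the data: [4, 8, 11, 20, 21, 21, 30, 56, 58, 59, 64, 79, 91]
Step 2: n = 13
Step 3: Q2 is the median. Since n is odd, it is the middle value at position 7: 30
Step 4: Q2 = 30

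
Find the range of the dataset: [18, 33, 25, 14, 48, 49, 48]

35

Step 1: Identify the maximum value: max = 49
Step 2: Identify the minimum value: min = 14
Step 3: Range = max - min = 49 - 14 = 35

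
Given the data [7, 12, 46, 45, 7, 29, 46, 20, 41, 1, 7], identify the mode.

7

Step 1: Count the frequency of each value:
  1: appears 1 time(s)
  7: appears 3 time(s)
  12: appears 1 time(s)
  20: appears 1 time(s)
  29: appears 1 time(s)
  41: appears 1 time(s)
  45: appears 1 time(s)
  46: appears 2 time(s)
Step 2: The value 7 appears most frequently (3 times).
Step 3: Mode = 7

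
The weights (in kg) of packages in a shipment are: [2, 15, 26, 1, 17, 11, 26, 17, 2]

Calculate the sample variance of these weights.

95.5

Step 1: Compute the mean: (2 + 15 + 26 + 1 + 17 + 11 + 26 + 17 + 2) / 9 = 13
Step 2: Compute squared deviations from the mean:
  (2 - 13)^2 = 121
  (15 - 13)^2 = 4
  (26 - 13)^2 = 169
  (1 - 13)^2 = 144
  (17 - 13)^2 = 16
  (11 - 13)^2 = 4
  (26 - 13)^2 = 169
  (17 - 13)^2 = 16
  (2 - 13)^2 = 121
Step 3: Sum of squared deviations = 764
Step 4: Sample variance = 764 / 8 = 95.5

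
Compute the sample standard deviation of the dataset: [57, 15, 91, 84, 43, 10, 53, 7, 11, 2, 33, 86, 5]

33.2319

Step 1: Compute the mean: 38.2308
Step 2: Sum of squared deviations from the mean: 13252.3077
Step 3: Sample variance = 13252.3077 / 12 = 1104.359
Step 4: Standard deviation = sqrt(1104.359) = 33.2319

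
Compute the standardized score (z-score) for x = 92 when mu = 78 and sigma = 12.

1.1667

Step 1: Recall the z-score formula: z = (x - mu) / sigma
Step 2: Substitute values: z = (92 - 78) / 12
Step 3: z = 14 / 12 = 1.1667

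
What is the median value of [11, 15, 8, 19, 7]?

11

Step 1: Sort the data in ascending order: [7, 8, 11, 15, 19]
Step 2: The number of values is n = 5.
Step 3: Since n is odd, the median is the middle value at position 3: 11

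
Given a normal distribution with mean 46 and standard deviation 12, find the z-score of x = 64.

1.5

Step 1: Recall the z-score formula: z = (x - mu) / sigma
Step 2: Substitute values: z = (64 - 46) / 12
Step 3: z = 18 / 12 = 1.5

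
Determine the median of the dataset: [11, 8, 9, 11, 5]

9

Step 1: Sort the data in ascending order: [5, 8, 9, 11, 11]
Step 2: The number of values is n = 5.
Step 3: Since n is odd, the median is the middle value at position 3: 9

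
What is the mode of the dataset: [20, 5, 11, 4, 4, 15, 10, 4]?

4

Step 1: Count the frequency of each value:
  4: appears 3 time(s)
  5: appears 1 time(s)
  10: appears 1 time(s)
  11: appears 1 time(s)
  15: appears 1 time(s)
  20: appears 1 time(s)
Step 2: The value 4 appears most frequently (3 times).
Step 3: Mode = 4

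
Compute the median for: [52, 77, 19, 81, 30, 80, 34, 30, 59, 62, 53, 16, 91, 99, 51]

53

Step 1: Sort the data in ascending order: [16, 19, 30, 30, 34, 51, 52, 53, 59, 62, 77, 80, 81, 91, 99]
Step 2: The number of values is n = 15.
Step 3: Since n is odd, the median is the middle value at position 8: 53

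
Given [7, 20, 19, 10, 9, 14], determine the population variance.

24.4722

Step 1: Compute the mean: (7 + 20 + 19 + 10 + 9 + 14) / 6 = 13.1667
Step 2: Compute squared deviations from the mean:
  (7 - 13.1667)^2 = 38.0278
  (20 - 13.1667)^2 = 46.6944
  (19 - 13.1667)^2 = 34.0278
  (10 - 13.1667)^2 = 10.0278
  (9 - 13.1667)^2 = 17.3611
  (14 - 13.1667)^2 = 0.6944
Step 3: Sum of squared deviations = 146.8333
Step 4: Population variance = 146.8333 / 6 = 24.4722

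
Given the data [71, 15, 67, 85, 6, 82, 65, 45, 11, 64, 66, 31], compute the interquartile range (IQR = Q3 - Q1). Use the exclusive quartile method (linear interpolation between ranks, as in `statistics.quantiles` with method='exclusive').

51

Step 1: Sort the data: [6, 11, 15, 31, 45, 64, 65, 66, 67, 71, 82, 85]
Step 2: n = 12
Step 3: Using the exclusive quartile method:
  Q1 = 19
  Q2 (median) = 64.5
  Q3 = 70
  IQR = Q3 - Q1 = 70 - 19 = 51
Step 4: IQR = 51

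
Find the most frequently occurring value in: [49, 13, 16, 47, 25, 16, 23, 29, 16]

16

Step 1: Count the frequency of each value:
  13: appears 1 time(s)
  16: appears 3 time(s)
  23: appears 1 time(s)
  25: appears 1 time(s)
  29: appears 1 time(s)
  47: appears 1 time(s)
  49: appears 1 time(s)
Step 2: The value 16 appears most frequently (3 times).
Step 3: Mode = 16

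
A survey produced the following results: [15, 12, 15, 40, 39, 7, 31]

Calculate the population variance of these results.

159.0612

Step 1: Compute the mean: (15 + 12 + 15 + 40 + 39 + 7 + 31) / 7 = 22.7143
Step 2: Compute squared deviations from the mean:
  (15 - 22.7143)^2 = 59.5102
  (12 - 22.7143)^2 = 114.7959
  (15 - 22.7143)^2 = 59.5102
  (40 - 22.7143)^2 = 298.7959
  (39 - 22.7143)^2 = 265.2245
  (7 - 22.7143)^2 = 246.9388
  (31 - 22.7143)^2 = 68.6531
Step 3: Sum of squared deviations = 1113.4286
Step 4: Population variance = 1113.4286 / 7 = 159.0612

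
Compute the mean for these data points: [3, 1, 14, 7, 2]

5.4

Step 1: Sum all values: 3 + 1 + 14 + 7 + 2 = 27
Step 2: Count the number of values: n = 5
Step 3: Mean = sum / n = 27 / 5 = 5.4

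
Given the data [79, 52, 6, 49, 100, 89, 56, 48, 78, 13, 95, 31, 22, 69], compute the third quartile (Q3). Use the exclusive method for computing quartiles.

81.5

Step 1: Sort the data: [6, 13, 22, 31, 48, 49, 52, 56, 69, 78, 79, 89, 95, 100]
Step 2: n = 14
Step 3: Using the exclusive quartile method:
  Q1 = 28.75
  Q2 (median) = 54
  Q3 = 81.5
  IQR = Q3 - Q1 = 81.5 - 28.75 = 52.75
Step 4: Q3 = 81.5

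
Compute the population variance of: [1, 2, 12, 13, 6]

24.56

Step 1: Compute the mean: (1 + 2 + 12 + 13 + 6) / 5 = 6.8
Step 2: Compute squared deviations from the mean:
  (1 - 6.8)^2 = 33.64
  (2 - 6.8)^2 = 23.04
  (12 - 6.8)^2 = 27.04
  (13 - 6.8)^2 = 38.44
  (6 - 6.8)^2 = 0.64
Step 3: Sum of squared deviations = 122.8
Step 4: Population variance = 122.8 / 5 = 24.56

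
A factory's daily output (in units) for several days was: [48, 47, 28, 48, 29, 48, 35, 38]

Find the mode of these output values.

48

Step 1: Count the frequency of each value:
  28: appears 1 time(s)
  29: appears 1 time(s)
  35: appears 1 time(s)
  38: appears 1 time(s)
  47: appears 1 time(s)
  48: appears 3 time(s)
Step 2: The value 48 appears most frequently (3 times).
Step 3: Mode = 48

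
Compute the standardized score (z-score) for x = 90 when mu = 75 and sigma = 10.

1.5

Step 1: Recall the z-score formula: z = (x - mu) / sigma
Step 2: Substitute values: z = (90 - 75) / 10
Step 3: z = 15 / 10 = 1.5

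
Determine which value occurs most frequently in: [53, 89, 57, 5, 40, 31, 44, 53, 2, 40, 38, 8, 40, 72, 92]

40

Step 1: Count the frequency of each value:
  2: appears 1 time(s)
  5: appears 1 time(s)
  8: appears 1 time(s)
  31: appears 1 time(s)
  38: appears 1 time(s)
  40: appears 3 time(s)
  44: appears 1 time(s)
  53: appears 2 time(s)
  57: appears 1 time(s)
  72: appears 1 time(s)
  89: appears 1 time(s)
  92: appears 1 time(s)
Step 2: The value 40 appears most frequently (3 times).
Step 3: Mode = 40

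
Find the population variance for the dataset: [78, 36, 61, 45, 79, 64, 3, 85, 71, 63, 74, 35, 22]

573.6095

Step 1: Compute the mean: (78 + 36 + 61 + 45 + 79 + 64 + 3 + 85 + 71 + 63 + 74 + 35 + 22) / 13 = 55.0769
Step 2: Compute squared deviations from the mean:
  (78 - 55.0769)^2 = 525.4675
  (36 - 55.0769)^2 = 363.929
  (61 - 55.0769)^2 = 35.0828
  (45 - 55.0769)^2 = 101.5444
  (79 - 55.0769)^2 = 572.3136
  (64 - 55.0769)^2 = 79.6213
  (3 - 55.0769)^2 = 2712.0059
  (85 - 55.0769)^2 = 895.3905
  (71 - 55.0769)^2 = 253.5444
  (63 - 55.0769)^2 = 62.7751
  (74 - 55.0769)^2 = 358.0828
  (35 - 55.0769)^2 = 403.0828
  (22 - 55.0769)^2 = 1094.0828
Step 3: Sum of squared deviations = 7456.9231
Step 4: Population variance = 7456.9231 / 13 = 573.6095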